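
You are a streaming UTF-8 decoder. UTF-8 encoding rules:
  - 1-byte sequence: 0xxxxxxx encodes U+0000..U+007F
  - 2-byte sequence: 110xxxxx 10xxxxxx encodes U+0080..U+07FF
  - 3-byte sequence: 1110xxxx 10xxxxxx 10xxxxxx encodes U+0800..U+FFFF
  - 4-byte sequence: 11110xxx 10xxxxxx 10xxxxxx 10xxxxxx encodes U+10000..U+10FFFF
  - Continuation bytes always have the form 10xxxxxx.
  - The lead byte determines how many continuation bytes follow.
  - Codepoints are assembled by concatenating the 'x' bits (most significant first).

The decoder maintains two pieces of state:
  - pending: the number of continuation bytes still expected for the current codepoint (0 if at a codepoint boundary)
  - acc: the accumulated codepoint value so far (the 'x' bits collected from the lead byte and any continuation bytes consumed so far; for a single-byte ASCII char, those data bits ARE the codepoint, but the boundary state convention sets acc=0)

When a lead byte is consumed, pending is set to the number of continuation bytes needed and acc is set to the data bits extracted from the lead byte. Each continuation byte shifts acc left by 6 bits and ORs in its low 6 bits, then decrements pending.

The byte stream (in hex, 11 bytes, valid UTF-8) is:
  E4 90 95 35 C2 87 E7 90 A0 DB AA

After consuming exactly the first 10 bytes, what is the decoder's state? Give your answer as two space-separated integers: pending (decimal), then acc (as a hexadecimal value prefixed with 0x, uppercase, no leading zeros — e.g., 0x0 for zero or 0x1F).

Answer: 1 0x1B

Derivation:
Byte[0]=E4: 3-byte lead. pending=2, acc=0x4
Byte[1]=90: continuation. acc=(acc<<6)|0x10=0x110, pending=1
Byte[2]=95: continuation. acc=(acc<<6)|0x15=0x4415, pending=0
Byte[3]=35: 1-byte. pending=0, acc=0x0
Byte[4]=C2: 2-byte lead. pending=1, acc=0x2
Byte[5]=87: continuation. acc=(acc<<6)|0x07=0x87, pending=0
Byte[6]=E7: 3-byte lead. pending=2, acc=0x7
Byte[7]=90: continuation. acc=(acc<<6)|0x10=0x1D0, pending=1
Byte[8]=A0: continuation. acc=(acc<<6)|0x20=0x7420, pending=0
Byte[9]=DB: 2-byte lead. pending=1, acc=0x1B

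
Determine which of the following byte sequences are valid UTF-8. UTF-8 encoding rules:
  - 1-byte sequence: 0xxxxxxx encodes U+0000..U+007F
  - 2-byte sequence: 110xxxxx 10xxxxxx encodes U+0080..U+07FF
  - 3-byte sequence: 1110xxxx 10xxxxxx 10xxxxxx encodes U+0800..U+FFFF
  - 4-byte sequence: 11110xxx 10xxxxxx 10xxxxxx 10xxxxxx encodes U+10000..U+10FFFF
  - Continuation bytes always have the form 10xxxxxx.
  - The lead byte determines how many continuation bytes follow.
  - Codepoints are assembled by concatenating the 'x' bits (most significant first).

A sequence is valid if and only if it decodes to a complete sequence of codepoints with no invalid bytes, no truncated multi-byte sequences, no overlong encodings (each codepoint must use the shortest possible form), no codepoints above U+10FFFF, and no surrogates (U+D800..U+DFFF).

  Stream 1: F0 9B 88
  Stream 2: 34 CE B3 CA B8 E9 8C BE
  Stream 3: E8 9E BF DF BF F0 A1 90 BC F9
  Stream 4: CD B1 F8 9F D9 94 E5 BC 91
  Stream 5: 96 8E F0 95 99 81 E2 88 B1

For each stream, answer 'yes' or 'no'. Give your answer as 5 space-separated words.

Answer: no yes no no no

Derivation:
Stream 1: error at byte offset 3. INVALID
Stream 2: decodes cleanly. VALID
Stream 3: error at byte offset 9. INVALID
Stream 4: error at byte offset 2. INVALID
Stream 5: error at byte offset 0. INVALID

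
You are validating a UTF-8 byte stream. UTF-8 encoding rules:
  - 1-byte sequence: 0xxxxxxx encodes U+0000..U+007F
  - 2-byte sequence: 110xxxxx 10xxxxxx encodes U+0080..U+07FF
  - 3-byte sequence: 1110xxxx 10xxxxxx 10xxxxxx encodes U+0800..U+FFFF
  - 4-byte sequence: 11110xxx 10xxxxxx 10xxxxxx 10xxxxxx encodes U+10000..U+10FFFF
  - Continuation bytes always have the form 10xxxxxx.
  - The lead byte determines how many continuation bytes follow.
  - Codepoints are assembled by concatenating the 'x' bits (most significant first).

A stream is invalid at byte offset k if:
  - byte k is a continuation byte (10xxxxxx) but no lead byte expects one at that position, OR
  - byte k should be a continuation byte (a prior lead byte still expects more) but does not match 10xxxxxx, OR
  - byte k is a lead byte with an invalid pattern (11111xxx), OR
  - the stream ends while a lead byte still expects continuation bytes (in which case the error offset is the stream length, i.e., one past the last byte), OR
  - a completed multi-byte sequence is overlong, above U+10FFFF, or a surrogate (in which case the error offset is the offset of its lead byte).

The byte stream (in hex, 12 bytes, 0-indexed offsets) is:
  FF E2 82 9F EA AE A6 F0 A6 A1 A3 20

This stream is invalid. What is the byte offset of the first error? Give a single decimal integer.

Byte[0]=FF: INVALID lead byte (not 0xxx/110x/1110/11110)

Answer: 0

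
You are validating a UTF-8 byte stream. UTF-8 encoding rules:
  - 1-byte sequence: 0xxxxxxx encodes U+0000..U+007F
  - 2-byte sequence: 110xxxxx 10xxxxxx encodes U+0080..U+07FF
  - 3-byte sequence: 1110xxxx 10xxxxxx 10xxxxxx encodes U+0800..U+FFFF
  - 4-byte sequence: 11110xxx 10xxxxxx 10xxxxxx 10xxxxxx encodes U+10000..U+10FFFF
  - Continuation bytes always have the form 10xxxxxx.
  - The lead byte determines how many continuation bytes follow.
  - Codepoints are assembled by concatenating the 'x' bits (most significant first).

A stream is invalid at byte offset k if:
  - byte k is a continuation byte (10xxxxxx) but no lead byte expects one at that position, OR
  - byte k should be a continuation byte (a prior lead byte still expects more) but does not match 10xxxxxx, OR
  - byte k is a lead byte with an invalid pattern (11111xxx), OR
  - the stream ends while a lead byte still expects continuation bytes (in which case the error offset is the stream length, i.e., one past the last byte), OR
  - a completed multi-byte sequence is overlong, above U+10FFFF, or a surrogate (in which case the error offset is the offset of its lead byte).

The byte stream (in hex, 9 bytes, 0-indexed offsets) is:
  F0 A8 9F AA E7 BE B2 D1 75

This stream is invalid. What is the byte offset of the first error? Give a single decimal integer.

Byte[0]=F0: 4-byte lead, need 3 cont bytes. acc=0x0
Byte[1]=A8: continuation. acc=(acc<<6)|0x28=0x28
Byte[2]=9F: continuation. acc=(acc<<6)|0x1F=0xA1F
Byte[3]=AA: continuation. acc=(acc<<6)|0x2A=0x287EA
Completed: cp=U+287EA (starts at byte 0)
Byte[4]=E7: 3-byte lead, need 2 cont bytes. acc=0x7
Byte[5]=BE: continuation. acc=(acc<<6)|0x3E=0x1FE
Byte[6]=B2: continuation. acc=(acc<<6)|0x32=0x7FB2
Completed: cp=U+7FB2 (starts at byte 4)
Byte[7]=D1: 2-byte lead, need 1 cont bytes. acc=0x11
Byte[8]=75: expected 10xxxxxx continuation. INVALID

Answer: 8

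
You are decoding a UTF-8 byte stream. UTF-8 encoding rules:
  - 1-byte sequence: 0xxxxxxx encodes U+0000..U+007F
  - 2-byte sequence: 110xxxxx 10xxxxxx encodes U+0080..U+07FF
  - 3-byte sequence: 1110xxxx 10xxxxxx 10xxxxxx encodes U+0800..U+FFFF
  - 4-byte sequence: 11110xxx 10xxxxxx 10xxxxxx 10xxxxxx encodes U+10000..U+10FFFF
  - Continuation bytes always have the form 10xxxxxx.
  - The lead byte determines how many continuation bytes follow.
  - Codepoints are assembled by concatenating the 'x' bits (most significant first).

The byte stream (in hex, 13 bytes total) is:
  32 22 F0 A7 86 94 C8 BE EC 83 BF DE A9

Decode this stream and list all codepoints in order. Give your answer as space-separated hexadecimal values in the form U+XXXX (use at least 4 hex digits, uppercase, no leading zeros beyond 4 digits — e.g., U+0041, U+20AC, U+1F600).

Answer: U+0032 U+0022 U+27194 U+023E U+C0FF U+07A9

Derivation:
Byte[0]=32: 1-byte ASCII. cp=U+0032
Byte[1]=22: 1-byte ASCII. cp=U+0022
Byte[2]=F0: 4-byte lead, need 3 cont bytes. acc=0x0
Byte[3]=A7: continuation. acc=(acc<<6)|0x27=0x27
Byte[4]=86: continuation. acc=(acc<<6)|0x06=0x9C6
Byte[5]=94: continuation. acc=(acc<<6)|0x14=0x27194
Completed: cp=U+27194 (starts at byte 2)
Byte[6]=C8: 2-byte lead, need 1 cont bytes. acc=0x8
Byte[7]=BE: continuation. acc=(acc<<6)|0x3E=0x23E
Completed: cp=U+023E (starts at byte 6)
Byte[8]=EC: 3-byte lead, need 2 cont bytes. acc=0xC
Byte[9]=83: continuation. acc=(acc<<6)|0x03=0x303
Byte[10]=BF: continuation. acc=(acc<<6)|0x3F=0xC0FF
Completed: cp=U+C0FF (starts at byte 8)
Byte[11]=DE: 2-byte lead, need 1 cont bytes. acc=0x1E
Byte[12]=A9: continuation. acc=(acc<<6)|0x29=0x7A9
Completed: cp=U+07A9 (starts at byte 11)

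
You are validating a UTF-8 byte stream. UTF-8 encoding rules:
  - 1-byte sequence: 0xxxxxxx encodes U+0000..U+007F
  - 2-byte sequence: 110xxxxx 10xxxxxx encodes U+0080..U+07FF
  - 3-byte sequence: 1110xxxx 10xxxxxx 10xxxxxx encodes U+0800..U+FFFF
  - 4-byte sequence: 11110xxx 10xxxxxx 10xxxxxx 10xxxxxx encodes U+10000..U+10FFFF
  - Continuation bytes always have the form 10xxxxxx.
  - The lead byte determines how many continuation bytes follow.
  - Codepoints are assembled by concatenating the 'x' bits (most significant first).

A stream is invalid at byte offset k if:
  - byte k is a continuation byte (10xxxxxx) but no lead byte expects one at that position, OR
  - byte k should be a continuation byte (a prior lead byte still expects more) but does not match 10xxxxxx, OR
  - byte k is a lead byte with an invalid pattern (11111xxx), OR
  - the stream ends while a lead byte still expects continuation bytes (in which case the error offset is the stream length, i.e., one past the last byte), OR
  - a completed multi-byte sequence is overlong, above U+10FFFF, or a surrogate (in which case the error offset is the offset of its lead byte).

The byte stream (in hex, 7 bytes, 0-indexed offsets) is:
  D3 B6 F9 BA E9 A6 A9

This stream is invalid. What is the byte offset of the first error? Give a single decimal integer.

Answer: 2

Derivation:
Byte[0]=D3: 2-byte lead, need 1 cont bytes. acc=0x13
Byte[1]=B6: continuation. acc=(acc<<6)|0x36=0x4F6
Completed: cp=U+04F6 (starts at byte 0)
Byte[2]=F9: INVALID lead byte (not 0xxx/110x/1110/11110)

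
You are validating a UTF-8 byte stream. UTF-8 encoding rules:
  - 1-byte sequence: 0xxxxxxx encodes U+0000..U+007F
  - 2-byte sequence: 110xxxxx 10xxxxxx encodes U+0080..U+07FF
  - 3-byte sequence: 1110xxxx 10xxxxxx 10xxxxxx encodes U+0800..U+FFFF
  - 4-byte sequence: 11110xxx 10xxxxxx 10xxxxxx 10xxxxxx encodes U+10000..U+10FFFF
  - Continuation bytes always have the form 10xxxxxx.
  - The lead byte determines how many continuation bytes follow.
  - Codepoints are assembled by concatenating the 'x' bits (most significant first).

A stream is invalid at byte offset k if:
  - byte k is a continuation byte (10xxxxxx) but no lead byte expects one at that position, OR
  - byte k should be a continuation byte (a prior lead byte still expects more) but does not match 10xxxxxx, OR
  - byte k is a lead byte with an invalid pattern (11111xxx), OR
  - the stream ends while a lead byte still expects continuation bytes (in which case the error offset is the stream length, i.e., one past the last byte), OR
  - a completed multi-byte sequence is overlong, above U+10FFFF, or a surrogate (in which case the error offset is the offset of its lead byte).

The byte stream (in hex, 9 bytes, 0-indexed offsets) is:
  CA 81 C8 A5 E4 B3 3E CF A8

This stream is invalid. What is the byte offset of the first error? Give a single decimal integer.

Answer: 6

Derivation:
Byte[0]=CA: 2-byte lead, need 1 cont bytes. acc=0xA
Byte[1]=81: continuation. acc=(acc<<6)|0x01=0x281
Completed: cp=U+0281 (starts at byte 0)
Byte[2]=C8: 2-byte lead, need 1 cont bytes. acc=0x8
Byte[3]=A5: continuation. acc=(acc<<6)|0x25=0x225
Completed: cp=U+0225 (starts at byte 2)
Byte[4]=E4: 3-byte lead, need 2 cont bytes. acc=0x4
Byte[5]=B3: continuation. acc=(acc<<6)|0x33=0x133
Byte[6]=3E: expected 10xxxxxx continuation. INVALID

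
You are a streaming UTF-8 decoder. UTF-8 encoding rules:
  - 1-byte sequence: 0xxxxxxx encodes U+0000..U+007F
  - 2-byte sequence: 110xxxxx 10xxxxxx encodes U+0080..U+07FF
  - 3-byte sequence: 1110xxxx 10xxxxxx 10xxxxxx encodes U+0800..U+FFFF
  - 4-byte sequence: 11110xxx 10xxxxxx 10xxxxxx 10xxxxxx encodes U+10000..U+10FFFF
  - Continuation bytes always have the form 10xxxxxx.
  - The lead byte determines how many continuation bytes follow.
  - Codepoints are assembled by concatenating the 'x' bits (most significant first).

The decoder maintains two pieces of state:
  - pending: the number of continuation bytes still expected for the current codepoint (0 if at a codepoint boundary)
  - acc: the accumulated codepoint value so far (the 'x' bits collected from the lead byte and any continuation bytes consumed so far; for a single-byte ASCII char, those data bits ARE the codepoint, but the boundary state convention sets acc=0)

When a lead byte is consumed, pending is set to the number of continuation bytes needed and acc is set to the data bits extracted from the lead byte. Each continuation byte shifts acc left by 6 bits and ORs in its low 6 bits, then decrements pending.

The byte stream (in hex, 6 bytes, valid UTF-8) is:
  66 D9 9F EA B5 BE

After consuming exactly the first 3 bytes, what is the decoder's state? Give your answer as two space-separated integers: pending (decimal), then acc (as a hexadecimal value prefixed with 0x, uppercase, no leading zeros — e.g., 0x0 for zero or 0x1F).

Byte[0]=66: 1-byte. pending=0, acc=0x0
Byte[1]=D9: 2-byte lead. pending=1, acc=0x19
Byte[2]=9F: continuation. acc=(acc<<6)|0x1F=0x65F, pending=0

Answer: 0 0x65F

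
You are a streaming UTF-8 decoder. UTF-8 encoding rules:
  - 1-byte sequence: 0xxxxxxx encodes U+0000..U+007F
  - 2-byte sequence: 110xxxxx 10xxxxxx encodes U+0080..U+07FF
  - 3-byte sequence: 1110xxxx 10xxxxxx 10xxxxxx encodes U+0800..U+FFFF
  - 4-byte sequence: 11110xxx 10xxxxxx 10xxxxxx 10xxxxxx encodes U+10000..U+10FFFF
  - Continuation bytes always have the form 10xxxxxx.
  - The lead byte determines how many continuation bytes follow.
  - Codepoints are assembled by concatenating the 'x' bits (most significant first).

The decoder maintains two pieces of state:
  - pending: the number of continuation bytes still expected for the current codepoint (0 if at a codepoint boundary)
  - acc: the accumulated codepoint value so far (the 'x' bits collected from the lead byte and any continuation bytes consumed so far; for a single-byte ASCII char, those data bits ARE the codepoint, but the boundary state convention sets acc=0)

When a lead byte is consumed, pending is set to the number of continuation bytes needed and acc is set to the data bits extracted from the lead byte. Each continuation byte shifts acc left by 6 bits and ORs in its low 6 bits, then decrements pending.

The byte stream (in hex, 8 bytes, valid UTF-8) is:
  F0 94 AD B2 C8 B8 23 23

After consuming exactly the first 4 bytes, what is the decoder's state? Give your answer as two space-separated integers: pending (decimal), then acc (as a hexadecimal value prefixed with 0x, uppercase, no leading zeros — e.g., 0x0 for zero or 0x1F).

Byte[0]=F0: 4-byte lead. pending=3, acc=0x0
Byte[1]=94: continuation. acc=(acc<<6)|0x14=0x14, pending=2
Byte[2]=AD: continuation. acc=(acc<<6)|0x2D=0x52D, pending=1
Byte[3]=B2: continuation. acc=(acc<<6)|0x32=0x14B72, pending=0

Answer: 0 0x14B72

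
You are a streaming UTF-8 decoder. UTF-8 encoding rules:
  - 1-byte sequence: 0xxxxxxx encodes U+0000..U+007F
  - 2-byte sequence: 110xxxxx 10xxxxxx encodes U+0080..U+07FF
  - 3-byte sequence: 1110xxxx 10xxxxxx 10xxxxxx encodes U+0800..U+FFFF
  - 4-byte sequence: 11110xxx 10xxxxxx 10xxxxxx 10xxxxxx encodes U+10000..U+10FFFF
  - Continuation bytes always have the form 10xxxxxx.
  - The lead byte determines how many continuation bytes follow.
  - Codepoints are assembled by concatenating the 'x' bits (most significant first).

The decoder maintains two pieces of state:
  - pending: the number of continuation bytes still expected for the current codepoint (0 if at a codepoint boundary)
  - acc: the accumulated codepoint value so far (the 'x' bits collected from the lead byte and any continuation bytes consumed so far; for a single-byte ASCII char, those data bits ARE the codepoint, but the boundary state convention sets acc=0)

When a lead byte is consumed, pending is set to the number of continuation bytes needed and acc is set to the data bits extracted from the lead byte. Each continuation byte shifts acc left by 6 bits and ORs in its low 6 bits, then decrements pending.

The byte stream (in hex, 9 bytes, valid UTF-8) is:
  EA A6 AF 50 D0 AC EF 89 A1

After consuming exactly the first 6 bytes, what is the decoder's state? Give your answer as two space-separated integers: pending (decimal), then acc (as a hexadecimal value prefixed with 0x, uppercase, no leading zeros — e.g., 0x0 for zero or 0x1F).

Answer: 0 0x42C

Derivation:
Byte[0]=EA: 3-byte lead. pending=2, acc=0xA
Byte[1]=A6: continuation. acc=(acc<<6)|0x26=0x2A6, pending=1
Byte[2]=AF: continuation. acc=(acc<<6)|0x2F=0xA9AF, pending=0
Byte[3]=50: 1-byte. pending=0, acc=0x0
Byte[4]=D0: 2-byte lead. pending=1, acc=0x10
Byte[5]=AC: continuation. acc=(acc<<6)|0x2C=0x42C, pending=0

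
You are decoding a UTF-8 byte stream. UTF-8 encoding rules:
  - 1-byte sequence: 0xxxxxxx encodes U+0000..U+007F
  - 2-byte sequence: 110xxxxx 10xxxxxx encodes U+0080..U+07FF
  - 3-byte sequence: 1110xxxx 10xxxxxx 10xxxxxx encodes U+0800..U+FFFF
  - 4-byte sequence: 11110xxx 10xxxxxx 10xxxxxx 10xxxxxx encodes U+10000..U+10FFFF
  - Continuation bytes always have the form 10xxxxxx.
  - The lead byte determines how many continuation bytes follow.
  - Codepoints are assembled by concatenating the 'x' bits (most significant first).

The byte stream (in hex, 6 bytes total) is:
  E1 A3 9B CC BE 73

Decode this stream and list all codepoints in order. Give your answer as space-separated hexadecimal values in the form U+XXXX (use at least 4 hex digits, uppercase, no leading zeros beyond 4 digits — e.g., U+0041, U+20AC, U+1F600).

Byte[0]=E1: 3-byte lead, need 2 cont bytes. acc=0x1
Byte[1]=A3: continuation. acc=(acc<<6)|0x23=0x63
Byte[2]=9B: continuation. acc=(acc<<6)|0x1B=0x18DB
Completed: cp=U+18DB (starts at byte 0)
Byte[3]=CC: 2-byte lead, need 1 cont bytes. acc=0xC
Byte[4]=BE: continuation. acc=(acc<<6)|0x3E=0x33E
Completed: cp=U+033E (starts at byte 3)
Byte[5]=73: 1-byte ASCII. cp=U+0073

Answer: U+18DB U+033E U+0073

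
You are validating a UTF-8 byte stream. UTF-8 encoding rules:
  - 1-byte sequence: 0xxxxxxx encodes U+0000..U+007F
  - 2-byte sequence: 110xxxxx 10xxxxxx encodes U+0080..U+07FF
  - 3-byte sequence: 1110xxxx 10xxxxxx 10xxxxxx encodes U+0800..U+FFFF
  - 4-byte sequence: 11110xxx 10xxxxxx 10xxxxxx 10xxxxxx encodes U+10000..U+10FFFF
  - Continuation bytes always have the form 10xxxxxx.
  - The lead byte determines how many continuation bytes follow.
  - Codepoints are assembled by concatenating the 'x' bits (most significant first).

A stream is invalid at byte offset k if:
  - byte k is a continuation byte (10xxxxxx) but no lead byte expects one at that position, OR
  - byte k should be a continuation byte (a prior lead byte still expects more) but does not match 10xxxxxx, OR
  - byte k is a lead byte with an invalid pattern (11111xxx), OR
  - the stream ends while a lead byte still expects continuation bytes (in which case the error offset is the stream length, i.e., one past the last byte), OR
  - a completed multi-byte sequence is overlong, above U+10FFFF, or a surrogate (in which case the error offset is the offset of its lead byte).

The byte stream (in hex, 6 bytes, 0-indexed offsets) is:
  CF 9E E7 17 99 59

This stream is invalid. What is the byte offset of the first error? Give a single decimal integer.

Byte[0]=CF: 2-byte lead, need 1 cont bytes. acc=0xF
Byte[1]=9E: continuation. acc=(acc<<6)|0x1E=0x3DE
Completed: cp=U+03DE (starts at byte 0)
Byte[2]=E7: 3-byte lead, need 2 cont bytes. acc=0x7
Byte[3]=17: expected 10xxxxxx continuation. INVALID

Answer: 3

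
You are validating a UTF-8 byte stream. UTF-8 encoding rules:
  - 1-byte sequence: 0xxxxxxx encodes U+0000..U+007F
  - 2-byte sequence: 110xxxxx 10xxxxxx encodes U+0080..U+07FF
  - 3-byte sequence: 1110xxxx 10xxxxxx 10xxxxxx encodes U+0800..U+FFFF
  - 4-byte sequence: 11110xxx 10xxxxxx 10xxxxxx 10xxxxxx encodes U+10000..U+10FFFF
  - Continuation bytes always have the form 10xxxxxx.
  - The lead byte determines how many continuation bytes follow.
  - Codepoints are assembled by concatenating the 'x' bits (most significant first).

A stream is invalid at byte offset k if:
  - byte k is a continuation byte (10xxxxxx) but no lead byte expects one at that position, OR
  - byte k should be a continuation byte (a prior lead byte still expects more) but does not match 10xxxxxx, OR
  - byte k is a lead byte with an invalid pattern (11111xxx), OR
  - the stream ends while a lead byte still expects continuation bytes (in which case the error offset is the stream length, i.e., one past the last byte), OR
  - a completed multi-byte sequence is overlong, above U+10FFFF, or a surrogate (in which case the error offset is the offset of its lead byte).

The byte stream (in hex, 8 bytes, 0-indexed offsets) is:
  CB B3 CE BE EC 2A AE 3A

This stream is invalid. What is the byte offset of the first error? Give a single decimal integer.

Byte[0]=CB: 2-byte lead, need 1 cont bytes. acc=0xB
Byte[1]=B3: continuation. acc=(acc<<6)|0x33=0x2F3
Completed: cp=U+02F3 (starts at byte 0)
Byte[2]=CE: 2-byte lead, need 1 cont bytes. acc=0xE
Byte[3]=BE: continuation. acc=(acc<<6)|0x3E=0x3BE
Completed: cp=U+03BE (starts at byte 2)
Byte[4]=EC: 3-byte lead, need 2 cont bytes. acc=0xC
Byte[5]=2A: expected 10xxxxxx continuation. INVALID

Answer: 5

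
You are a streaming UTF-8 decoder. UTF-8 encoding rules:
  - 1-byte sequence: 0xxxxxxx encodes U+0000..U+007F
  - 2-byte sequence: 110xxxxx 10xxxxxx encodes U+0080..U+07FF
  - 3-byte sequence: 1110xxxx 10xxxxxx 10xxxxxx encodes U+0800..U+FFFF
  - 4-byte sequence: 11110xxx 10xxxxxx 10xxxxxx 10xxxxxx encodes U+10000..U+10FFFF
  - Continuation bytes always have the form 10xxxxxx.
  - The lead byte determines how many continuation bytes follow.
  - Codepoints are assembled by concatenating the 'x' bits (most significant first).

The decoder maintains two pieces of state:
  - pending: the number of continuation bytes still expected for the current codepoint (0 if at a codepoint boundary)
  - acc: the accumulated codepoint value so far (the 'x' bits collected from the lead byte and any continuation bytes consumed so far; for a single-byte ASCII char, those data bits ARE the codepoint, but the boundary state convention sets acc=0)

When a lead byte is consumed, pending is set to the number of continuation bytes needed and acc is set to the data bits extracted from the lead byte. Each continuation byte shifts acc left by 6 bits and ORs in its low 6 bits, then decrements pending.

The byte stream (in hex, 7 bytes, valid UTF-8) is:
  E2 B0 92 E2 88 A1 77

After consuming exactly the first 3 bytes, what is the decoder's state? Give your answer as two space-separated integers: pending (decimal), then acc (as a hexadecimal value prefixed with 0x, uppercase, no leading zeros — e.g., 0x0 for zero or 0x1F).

Byte[0]=E2: 3-byte lead. pending=2, acc=0x2
Byte[1]=B0: continuation. acc=(acc<<6)|0x30=0xB0, pending=1
Byte[2]=92: continuation. acc=(acc<<6)|0x12=0x2C12, pending=0

Answer: 0 0x2C12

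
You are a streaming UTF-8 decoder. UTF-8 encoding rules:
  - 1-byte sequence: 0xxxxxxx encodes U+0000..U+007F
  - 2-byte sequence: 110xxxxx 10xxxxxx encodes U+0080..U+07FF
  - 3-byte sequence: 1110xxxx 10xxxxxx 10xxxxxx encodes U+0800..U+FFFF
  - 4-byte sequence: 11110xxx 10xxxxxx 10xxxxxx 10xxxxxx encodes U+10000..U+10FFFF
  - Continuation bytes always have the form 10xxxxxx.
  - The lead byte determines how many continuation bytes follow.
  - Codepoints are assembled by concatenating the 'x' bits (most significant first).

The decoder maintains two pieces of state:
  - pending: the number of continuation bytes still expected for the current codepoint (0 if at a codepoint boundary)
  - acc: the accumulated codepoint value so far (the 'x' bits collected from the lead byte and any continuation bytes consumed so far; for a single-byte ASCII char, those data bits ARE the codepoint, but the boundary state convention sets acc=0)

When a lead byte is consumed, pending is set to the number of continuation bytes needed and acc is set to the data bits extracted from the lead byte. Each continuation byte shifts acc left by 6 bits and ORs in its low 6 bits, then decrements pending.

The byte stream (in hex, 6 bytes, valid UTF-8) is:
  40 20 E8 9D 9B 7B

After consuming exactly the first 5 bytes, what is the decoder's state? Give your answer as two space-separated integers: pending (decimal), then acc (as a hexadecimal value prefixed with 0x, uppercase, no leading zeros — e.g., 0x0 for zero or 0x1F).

Byte[0]=40: 1-byte. pending=0, acc=0x0
Byte[1]=20: 1-byte. pending=0, acc=0x0
Byte[2]=E8: 3-byte lead. pending=2, acc=0x8
Byte[3]=9D: continuation. acc=(acc<<6)|0x1D=0x21D, pending=1
Byte[4]=9B: continuation. acc=(acc<<6)|0x1B=0x875B, pending=0

Answer: 0 0x875B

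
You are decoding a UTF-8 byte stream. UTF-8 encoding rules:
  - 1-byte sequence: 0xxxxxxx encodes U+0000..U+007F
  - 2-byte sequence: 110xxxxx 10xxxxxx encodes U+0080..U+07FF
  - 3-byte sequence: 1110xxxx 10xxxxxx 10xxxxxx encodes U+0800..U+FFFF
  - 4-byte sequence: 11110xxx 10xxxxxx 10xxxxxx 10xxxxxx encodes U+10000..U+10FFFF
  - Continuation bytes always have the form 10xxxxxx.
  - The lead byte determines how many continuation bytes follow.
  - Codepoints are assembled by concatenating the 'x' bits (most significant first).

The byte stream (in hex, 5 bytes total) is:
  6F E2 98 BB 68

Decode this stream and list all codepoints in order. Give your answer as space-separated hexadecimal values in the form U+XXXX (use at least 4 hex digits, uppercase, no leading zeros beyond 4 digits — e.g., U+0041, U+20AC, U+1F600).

Answer: U+006F U+263B U+0068

Derivation:
Byte[0]=6F: 1-byte ASCII. cp=U+006F
Byte[1]=E2: 3-byte lead, need 2 cont bytes. acc=0x2
Byte[2]=98: continuation. acc=(acc<<6)|0x18=0x98
Byte[3]=BB: continuation. acc=(acc<<6)|0x3B=0x263B
Completed: cp=U+263B (starts at byte 1)
Byte[4]=68: 1-byte ASCII. cp=U+0068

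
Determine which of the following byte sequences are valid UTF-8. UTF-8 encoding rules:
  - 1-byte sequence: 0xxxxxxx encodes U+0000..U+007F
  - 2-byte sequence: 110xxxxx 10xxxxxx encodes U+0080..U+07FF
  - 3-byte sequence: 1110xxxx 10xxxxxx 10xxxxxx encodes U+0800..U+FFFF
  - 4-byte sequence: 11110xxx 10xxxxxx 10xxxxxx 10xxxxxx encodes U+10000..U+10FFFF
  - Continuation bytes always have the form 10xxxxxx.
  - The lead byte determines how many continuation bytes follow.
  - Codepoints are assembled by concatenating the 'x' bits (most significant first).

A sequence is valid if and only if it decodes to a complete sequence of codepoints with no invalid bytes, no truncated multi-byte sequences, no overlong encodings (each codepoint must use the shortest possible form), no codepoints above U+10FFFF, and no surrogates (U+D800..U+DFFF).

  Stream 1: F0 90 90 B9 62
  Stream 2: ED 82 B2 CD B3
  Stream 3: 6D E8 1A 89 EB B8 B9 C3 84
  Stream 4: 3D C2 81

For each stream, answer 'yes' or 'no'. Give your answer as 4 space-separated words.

Answer: yes yes no yes

Derivation:
Stream 1: decodes cleanly. VALID
Stream 2: decodes cleanly. VALID
Stream 3: error at byte offset 2. INVALID
Stream 4: decodes cleanly. VALID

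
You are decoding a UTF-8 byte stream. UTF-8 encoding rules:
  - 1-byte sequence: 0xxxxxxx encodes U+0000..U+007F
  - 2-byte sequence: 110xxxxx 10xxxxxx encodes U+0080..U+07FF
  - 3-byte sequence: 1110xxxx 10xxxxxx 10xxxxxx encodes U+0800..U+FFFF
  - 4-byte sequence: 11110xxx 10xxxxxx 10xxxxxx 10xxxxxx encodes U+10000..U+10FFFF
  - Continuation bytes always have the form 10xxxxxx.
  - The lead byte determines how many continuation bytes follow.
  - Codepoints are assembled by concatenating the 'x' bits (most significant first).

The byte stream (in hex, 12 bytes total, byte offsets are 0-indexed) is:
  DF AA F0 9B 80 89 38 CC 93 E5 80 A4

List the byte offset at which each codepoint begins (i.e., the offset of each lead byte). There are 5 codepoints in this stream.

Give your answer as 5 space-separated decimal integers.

Answer: 0 2 6 7 9

Derivation:
Byte[0]=DF: 2-byte lead, need 1 cont bytes. acc=0x1F
Byte[1]=AA: continuation. acc=(acc<<6)|0x2A=0x7EA
Completed: cp=U+07EA (starts at byte 0)
Byte[2]=F0: 4-byte lead, need 3 cont bytes. acc=0x0
Byte[3]=9B: continuation. acc=(acc<<6)|0x1B=0x1B
Byte[4]=80: continuation. acc=(acc<<6)|0x00=0x6C0
Byte[5]=89: continuation. acc=(acc<<6)|0x09=0x1B009
Completed: cp=U+1B009 (starts at byte 2)
Byte[6]=38: 1-byte ASCII. cp=U+0038
Byte[7]=CC: 2-byte lead, need 1 cont bytes. acc=0xC
Byte[8]=93: continuation. acc=(acc<<6)|0x13=0x313
Completed: cp=U+0313 (starts at byte 7)
Byte[9]=E5: 3-byte lead, need 2 cont bytes. acc=0x5
Byte[10]=80: continuation. acc=(acc<<6)|0x00=0x140
Byte[11]=A4: continuation. acc=(acc<<6)|0x24=0x5024
Completed: cp=U+5024 (starts at byte 9)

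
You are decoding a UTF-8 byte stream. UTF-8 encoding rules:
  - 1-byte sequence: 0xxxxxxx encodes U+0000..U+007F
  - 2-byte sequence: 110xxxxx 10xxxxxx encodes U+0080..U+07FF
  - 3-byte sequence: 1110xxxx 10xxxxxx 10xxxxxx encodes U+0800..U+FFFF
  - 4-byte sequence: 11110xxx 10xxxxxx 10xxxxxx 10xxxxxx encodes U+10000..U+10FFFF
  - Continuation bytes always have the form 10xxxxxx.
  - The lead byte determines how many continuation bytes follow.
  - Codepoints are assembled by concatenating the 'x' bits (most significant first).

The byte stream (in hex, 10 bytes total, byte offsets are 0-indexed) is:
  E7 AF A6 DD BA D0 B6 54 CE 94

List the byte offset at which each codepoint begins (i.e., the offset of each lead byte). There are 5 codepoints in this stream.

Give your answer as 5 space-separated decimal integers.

Byte[0]=E7: 3-byte lead, need 2 cont bytes. acc=0x7
Byte[1]=AF: continuation. acc=(acc<<6)|0x2F=0x1EF
Byte[2]=A6: continuation. acc=(acc<<6)|0x26=0x7BE6
Completed: cp=U+7BE6 (starts at byte 0)
Byte[3]=DD: 2-byte lead, need 1 cont bytes. acc=0x1D
Byte[4]=BA: continuation. acc=(acc<<6)|0x3A=0x77A
Completed: cp=U+077A (starts at byte 3)
Byte[5]=D0: 2-byte lead, need 1 cont bytes. acc=0x10
Byte[6]=B6: continuation. acc=(acc<<6)|0x36=0x436
Completed: cp=U+0436 (starts at byte 5)
Byte[7]=54: 1-byte ASCII. cp=U+0054
Byte[8]=CE: 2-byte lead, need 1 cont bytes. acc=0xE
Byte[9]=94: continuation. acc=(acc<<6)|0x14=0x394
Completed: cp=U+0394 (starts at byte 8)

Answer: 0 3 5 7 8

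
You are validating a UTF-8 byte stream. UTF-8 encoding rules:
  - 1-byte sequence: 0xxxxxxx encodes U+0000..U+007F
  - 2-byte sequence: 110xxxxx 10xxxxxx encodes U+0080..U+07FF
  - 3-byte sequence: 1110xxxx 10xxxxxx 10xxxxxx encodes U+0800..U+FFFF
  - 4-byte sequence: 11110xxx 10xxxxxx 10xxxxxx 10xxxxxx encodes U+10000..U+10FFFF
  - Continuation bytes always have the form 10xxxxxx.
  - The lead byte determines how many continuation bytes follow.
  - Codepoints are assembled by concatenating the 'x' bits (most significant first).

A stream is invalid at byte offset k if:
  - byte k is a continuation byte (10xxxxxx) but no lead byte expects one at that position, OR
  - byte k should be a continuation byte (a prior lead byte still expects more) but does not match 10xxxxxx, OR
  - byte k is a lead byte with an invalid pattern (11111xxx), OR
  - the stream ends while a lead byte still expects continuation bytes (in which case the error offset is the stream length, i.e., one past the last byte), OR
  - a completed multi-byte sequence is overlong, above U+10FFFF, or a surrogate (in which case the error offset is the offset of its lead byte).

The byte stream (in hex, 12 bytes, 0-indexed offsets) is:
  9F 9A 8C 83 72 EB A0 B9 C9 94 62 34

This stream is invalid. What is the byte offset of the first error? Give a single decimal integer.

Byte[0]=9F: INVALID lead byte (not 0xxx/110x/1110/11110)

Answer: 0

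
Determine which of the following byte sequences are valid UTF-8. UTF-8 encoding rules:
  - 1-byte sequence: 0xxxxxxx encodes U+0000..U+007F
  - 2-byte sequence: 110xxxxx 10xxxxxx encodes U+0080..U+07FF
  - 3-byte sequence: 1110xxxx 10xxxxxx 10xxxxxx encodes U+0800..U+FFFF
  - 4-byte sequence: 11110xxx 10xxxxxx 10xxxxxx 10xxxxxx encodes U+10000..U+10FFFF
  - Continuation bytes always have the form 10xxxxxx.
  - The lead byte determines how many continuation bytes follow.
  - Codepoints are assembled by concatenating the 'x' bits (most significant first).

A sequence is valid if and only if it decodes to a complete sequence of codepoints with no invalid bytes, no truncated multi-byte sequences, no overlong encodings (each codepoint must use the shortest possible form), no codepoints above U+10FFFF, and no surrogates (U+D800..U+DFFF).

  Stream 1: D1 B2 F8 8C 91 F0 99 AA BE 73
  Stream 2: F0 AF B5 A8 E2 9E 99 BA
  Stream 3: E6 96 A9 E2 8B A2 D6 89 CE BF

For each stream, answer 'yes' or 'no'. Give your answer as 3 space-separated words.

Stream 1: error at byte offset 2. INVALID
Stream 2: error at byte offset 7. INVALID
Stream 3: decodes cleanly. VALID

Answer: no no yes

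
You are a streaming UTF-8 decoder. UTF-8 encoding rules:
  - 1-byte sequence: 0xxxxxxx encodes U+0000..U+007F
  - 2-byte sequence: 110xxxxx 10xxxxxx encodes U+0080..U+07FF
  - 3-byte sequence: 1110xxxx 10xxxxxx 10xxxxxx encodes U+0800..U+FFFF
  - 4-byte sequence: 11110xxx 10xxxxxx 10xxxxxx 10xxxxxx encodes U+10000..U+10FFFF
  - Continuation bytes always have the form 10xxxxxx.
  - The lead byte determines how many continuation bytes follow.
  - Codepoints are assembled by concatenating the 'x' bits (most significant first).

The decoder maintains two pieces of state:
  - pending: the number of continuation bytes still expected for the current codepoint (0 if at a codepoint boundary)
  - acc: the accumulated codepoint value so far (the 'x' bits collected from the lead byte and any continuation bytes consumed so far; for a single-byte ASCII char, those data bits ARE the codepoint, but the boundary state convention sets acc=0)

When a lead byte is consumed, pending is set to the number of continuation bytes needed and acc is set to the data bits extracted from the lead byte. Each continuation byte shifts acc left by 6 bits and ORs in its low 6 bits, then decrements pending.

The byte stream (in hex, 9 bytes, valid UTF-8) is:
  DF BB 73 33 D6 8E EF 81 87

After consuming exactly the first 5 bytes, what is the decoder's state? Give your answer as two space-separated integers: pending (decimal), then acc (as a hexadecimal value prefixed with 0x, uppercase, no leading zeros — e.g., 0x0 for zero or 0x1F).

Answer: 1 0x16

Derivation:
Byte[0]=DF: 2-byte lead. pending=1, acc=0x1F
Byte[1]=BB: continuation. acc=(acc<<6)|0x3B=0x7FB, pending=0
Byte[2]=73: 1-byte. pending=0, acc=0x0
Byte[3]=33: 1-byte. pending=0, acc=0x0
Byte[4]=D6: 2-byte lead. pending=1, acc=0x16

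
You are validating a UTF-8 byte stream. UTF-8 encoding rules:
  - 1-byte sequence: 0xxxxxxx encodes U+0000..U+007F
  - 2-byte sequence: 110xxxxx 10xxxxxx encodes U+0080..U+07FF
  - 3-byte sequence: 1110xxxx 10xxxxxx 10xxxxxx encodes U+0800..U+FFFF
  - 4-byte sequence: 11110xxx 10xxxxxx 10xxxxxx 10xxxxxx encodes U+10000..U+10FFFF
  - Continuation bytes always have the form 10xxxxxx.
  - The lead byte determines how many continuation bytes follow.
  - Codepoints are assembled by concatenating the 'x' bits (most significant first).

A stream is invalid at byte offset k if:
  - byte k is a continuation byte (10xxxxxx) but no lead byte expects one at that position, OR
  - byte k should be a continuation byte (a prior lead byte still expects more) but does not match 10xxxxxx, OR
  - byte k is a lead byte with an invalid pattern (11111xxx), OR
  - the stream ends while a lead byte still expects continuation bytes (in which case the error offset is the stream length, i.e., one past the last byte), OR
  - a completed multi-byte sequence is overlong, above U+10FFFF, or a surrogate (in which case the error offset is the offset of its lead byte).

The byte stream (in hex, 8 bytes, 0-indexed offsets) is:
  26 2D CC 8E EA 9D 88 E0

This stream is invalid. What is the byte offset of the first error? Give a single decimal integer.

Byte[0]=26: 1-byte ASCII. cp=U+0026
Byte[1]=2D: 1-byte ASCII. cp=U+002D
Byte[2]=CC: 2-byte lead, need 1 cont bytes. acc=0xC
Byte[3]=8E: continuation. acc=(acc<<6)|0x0E=0x30E
Completed: cp=U+030E (starts at byte 2)
Byte[4]=EA: 3-byte lead, need 2 cont bytes. acc=0xA
Byte[5]=9D: continuation. acc=(acc<<6)|0x1D=0x29D
Byte[6]=88: continuation. acc=(acc<<6)|0x08=0xA748
Completed: cp=U+A748 (starts at byte 4)
Byte[7]=E0: 3-byte lead, need 2 cont bytes. acc=0x0
Byte[8]: stream ended, expected continuation. INVALID

Answer: 8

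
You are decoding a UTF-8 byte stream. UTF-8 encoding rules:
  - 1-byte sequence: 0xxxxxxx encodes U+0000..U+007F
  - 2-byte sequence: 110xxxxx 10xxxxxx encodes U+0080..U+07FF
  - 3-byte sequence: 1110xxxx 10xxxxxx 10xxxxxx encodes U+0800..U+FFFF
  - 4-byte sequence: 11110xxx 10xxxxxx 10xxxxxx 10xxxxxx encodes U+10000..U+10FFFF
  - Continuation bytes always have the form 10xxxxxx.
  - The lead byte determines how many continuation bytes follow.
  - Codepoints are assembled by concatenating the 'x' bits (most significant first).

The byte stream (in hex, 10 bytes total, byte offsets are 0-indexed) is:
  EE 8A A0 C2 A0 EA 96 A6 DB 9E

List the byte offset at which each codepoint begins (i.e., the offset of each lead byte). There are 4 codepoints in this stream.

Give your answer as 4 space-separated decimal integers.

Byte[0]=EE: 3-byte lead, need 2 cont bytes. acc=0xE
Byte[1]=8A: continuation. acc=(acc<<6)|0x0A=0x38A
Byte[2]=A0: continuation. acc=(acc<<6)|0x20=0xE2A0
Completed: cp=U+E2A0 (starts at byte 0)
Byte[3]=C2: 2-byte lead, need 1 cont bytes. acc=0x2
Byte[4]=A0: continuation. acc=(acc<<6)|0x20=0xA0
Completed: cp=U+00A0 (starts at byte 3)
Byte[5]=EA: 3-byte lead, need 2 cont bytes. acc=0xA
Byte[6]=96: continuation. acc=(acc<<6)|0x16=0x296
Byte[7]=A6: continuation. acc=(acc<<6)|0x26=0xA5A6
Completed: cp=U+A5A6 (starts at byte 5)
Byte[8]=DB: 2-byte lead, need 1 cont bytes. acc=0x1B
Byte[9]=9E: continuation. acc=(acc<<6)|0x1E=0x6DE
Completed: cp=U+06DE (starts at byte 8)

Answer: 0 3 5 8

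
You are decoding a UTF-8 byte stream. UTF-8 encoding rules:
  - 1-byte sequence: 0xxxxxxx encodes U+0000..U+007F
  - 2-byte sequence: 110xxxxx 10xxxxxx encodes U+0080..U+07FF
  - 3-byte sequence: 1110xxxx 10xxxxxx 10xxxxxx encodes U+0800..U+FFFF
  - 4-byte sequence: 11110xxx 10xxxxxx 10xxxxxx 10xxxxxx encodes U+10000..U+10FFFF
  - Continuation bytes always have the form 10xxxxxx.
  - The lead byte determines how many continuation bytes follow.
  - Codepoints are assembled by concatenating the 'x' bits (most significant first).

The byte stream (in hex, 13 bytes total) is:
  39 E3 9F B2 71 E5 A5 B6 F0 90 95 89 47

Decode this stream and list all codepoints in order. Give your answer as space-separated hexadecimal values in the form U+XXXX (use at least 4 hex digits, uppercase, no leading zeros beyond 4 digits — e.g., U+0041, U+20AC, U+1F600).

Byte[0]=39: 1-byte ASCII. cp=U+0039
Byte[1]=E3: 3-byte lead, need 2 cont bytes. acc=0x3
Byte[2]=9F: continuation. acc=(acc<<6)|0x1F=0xDF
Byte[3]=B2: continuation. acc=(acc<<6)|0x32=0x37F2
Completed: cp=U+37F2 (starts at byte 1)
Byte[4]=71: 1-byte ASCII. cp=U+0071
Byte[5]=E5: 3-byte lead, need 2 cont bytes. acc=0x5
Byte[6]=A5: continuation. acc=(acc<<6)|0x25=0x165
Byte[7]=B6: continuation. acc=(acc<<6)|0x36=0x5976
Completed: cp=U+5976 (starts at byte 5)
Byte[8]=F0: 4-byte lead, need 3 cont bytes. acc=0x0
Byte[9]=90: continuation. acc=(acc<<6)|0x10=0x10
Byte[10]=95: continuation. acc=(acc<<6)|0x15=0x415
Byte[11]=89: continuation. acc=(acc<<6)|0x09=0x10549
Completed: cp=U+10549 (starts at byte 8)
Byte[12]=47: 1-byte ASCII. cp=U+0047

Answer: U+0039 U+37F2 U+0071 U+5976 U+10549 U+0047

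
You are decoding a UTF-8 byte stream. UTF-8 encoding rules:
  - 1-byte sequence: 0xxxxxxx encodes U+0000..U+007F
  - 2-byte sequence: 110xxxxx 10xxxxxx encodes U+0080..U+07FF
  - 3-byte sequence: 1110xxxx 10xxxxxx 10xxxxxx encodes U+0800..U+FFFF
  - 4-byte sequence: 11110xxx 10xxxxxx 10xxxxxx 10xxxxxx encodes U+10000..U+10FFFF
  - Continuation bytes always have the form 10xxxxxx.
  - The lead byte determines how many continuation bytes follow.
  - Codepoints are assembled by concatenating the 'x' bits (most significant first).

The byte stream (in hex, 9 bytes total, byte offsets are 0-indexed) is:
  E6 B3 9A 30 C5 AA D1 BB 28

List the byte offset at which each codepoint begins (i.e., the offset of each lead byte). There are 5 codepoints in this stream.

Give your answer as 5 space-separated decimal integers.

Byte[0]=E6: 3-byte lead, need 2 cont bytes. acc=0x6
Byte[1]=B3: continuation. acc=(acc<<6)|0x33=0x1B3
Byte[2]=9A: continuation. acc=(acc<<6)|0x1A=0x6CDA
Completed: cp=U+6CDA (starts at byte 0)
Byte[3]=30: 1-byte ASCII. cp=U+0030
Byte[4]=C5: 2-byte lead, need 1 cont bytes. acc=0x5
Byte[5]=AA: continuation. acc=(acc<<6)|0x2A=0x16A
Completed: cp=U+016A (starts at byte 4)
Byte[6]=D1: 2-byte lead, need 1 cont bytes. acc=0x11
Byte[7]=BB: continuation. acc=(acc<<6)|0x3B=0x47B
Completed: cp=U+047B (starts at byte 6)
Byte[8]=28: 1-byte ASCII. cp=U+0028

Answer: 0 3 4 6 8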